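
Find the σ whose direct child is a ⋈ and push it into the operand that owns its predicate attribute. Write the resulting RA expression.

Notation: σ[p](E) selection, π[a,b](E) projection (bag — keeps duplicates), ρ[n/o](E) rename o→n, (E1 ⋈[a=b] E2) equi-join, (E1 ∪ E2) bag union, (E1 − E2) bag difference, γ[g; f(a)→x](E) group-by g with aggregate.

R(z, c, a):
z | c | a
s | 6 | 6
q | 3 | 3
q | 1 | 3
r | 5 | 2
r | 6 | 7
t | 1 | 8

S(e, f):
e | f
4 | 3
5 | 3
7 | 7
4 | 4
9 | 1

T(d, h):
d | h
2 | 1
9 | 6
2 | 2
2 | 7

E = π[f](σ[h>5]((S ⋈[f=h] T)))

σ filters on h, owned by the right side.
E' = π[f]((S ⋈[f=h] σ[h>5](T)))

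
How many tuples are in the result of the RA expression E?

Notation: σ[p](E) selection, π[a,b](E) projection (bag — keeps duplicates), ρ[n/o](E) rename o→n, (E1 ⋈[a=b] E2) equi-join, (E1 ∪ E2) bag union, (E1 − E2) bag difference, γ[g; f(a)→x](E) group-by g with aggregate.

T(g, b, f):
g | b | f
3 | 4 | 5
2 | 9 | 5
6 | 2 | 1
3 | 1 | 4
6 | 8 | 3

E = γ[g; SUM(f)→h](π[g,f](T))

Stepwise |·|:
  T → 5
  π[g,f](T) → 5
  γ[g; SUM(f)→h](π[g,f](T)) → 3

|E| = 3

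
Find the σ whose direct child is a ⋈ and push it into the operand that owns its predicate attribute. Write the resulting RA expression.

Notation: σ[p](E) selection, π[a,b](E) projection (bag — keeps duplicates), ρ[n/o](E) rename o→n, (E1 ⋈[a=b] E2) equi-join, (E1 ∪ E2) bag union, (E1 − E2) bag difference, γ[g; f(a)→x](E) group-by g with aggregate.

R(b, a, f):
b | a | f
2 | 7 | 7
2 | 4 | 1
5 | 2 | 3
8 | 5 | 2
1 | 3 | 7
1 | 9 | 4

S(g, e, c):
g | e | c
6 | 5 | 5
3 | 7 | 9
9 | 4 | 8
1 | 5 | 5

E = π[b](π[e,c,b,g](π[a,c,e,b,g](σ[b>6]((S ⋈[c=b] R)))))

σ filters on b, owned by the right side.
E' = π[b](π[e,c,b,g](π[a,c,e,b,g]((S ⋈[c=b] σ[b>6](R)))))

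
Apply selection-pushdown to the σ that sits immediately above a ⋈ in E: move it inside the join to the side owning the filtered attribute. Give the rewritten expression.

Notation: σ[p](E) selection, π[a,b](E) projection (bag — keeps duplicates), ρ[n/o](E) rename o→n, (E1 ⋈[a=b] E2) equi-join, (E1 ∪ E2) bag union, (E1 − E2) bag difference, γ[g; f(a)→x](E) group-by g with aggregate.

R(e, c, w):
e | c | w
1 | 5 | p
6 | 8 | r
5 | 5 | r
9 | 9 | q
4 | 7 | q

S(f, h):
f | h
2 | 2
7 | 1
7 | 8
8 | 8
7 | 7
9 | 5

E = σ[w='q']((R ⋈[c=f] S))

σ filters on w, owned by the left side.
E' = (σ[w='q'](R) ⋈[c=f] S)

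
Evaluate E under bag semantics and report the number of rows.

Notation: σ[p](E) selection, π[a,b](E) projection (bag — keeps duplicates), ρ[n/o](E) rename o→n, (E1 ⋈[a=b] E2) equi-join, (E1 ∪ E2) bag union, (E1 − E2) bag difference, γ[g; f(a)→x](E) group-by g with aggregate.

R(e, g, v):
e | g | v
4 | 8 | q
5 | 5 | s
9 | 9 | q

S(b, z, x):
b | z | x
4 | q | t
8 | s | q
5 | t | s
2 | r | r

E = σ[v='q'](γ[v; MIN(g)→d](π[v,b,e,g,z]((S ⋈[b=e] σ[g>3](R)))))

Subexpression sizes:
  S → 4
  R → 3
  σ[g>3](R) → 3
  (S ⋈[b=e] σ[g>3](R)) → 2
  π[v,b,e,g,z]((S ⋈[b=e] σ[g>3](R))) → 2
  γ[v; MIN(g)→d](π[v,b,e,g,z]((S ⋈[b=e] σ[g>3](R)))) → 2
  σ[v='q'](γ[v; MIN(g)→d](π[v,b,e,g,z]((S ⋈[b=e] σ[g>3](R))))) → 1

|E| = 1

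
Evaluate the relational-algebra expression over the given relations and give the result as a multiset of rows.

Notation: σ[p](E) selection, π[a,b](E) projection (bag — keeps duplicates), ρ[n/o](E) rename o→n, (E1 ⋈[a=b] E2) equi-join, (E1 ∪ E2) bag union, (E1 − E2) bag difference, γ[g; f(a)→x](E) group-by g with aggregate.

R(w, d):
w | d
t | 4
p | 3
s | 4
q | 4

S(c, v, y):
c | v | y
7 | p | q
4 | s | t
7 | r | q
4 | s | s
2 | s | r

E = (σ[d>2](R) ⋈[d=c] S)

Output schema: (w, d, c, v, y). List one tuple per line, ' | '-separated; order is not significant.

Per-node cardinality:
  R → 4
  σ[d>2](R) → 4
  S → 5
  (σ[d>2](R) ⋈[d=c] S) → 6

== RESULT ==
w | d | c | v | y
q | 4 | 4 | s | s
q | 4 | 4 | s | t
s | 4 | 4 | s | s
s | 4 | 4 | s | t
t | 4 | 4 | s | s
t | 4 | 4 | s | t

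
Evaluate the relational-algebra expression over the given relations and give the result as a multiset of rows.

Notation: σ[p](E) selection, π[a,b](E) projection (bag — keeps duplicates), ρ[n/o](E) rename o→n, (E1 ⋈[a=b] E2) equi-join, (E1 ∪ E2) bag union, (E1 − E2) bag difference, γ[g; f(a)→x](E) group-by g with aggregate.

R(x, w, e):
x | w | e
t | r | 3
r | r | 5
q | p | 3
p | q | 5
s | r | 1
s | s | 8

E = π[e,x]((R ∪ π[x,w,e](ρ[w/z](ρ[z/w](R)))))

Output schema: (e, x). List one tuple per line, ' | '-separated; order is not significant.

Row counts bottom-up:
  R → 6
  R → 6
  ρ[z/w](R) → 6
  ρ[w/z](ρ[z/w](R)) → 6
  π[x,w,e](ρ[w/z](ρ[z/w](R))) → 6
  (R ∪ π[x,w,e](ρ[w/z](ρ[z/w](R)))) → 12
  π[e,x]((R ∪ π[x,w,e](ρ[w/z](ρ[z/w](R))))) → 12

== RESULT ==
e | x
1 | s
1 | s
3 | q
3 | q
3 | t
3 | t
5 | p
5 | p
5 | r
5 | r
8 | s
8 | s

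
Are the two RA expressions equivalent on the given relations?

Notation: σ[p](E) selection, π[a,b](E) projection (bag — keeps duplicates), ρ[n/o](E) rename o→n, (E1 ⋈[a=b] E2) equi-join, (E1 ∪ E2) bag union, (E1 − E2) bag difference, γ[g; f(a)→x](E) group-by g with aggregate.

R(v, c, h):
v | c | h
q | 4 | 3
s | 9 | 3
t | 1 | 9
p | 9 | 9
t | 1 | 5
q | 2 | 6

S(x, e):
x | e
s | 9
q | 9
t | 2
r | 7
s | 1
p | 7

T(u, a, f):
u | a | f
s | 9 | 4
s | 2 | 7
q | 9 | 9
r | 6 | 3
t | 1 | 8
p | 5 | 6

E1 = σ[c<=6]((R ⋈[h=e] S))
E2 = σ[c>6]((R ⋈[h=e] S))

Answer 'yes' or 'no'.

E1 stepwise |·|:
  R → 6
  S → 6
  (R ⋈[h=e] S) → 4
  σ[c<=6]((R ⋈[h=e] S)) → 2
E2 stepwise |·|:
  R → 6
  S → 6
  (R ⋈[h=e] S) → 4
  σ[c>6]((R ⋈[h=e] S)) → 2

E1 result:
v | c | h | x | e
t | 1 | 9 | q | 9
t | 1 | 9 | s | 9
E2 result:
v | c | h | x | e
p | 9 | 9 | q | 9
p | 9 | 9 | s | 9
Witness: ('p', 9, 9, 'q', 9) appears 0× in E1 but 1× in E2.

no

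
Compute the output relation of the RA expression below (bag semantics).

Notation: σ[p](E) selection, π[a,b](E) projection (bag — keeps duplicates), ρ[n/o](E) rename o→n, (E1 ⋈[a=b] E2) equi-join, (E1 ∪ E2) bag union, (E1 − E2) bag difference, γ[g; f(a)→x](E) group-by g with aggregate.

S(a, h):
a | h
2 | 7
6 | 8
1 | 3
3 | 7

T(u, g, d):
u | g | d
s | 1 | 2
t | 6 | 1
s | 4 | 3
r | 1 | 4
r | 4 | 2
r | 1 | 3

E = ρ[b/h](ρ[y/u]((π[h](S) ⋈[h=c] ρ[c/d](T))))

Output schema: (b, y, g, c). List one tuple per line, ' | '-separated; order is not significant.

Subexpression sizes:
  S → 4
  π[h](S) → 4
  T → 6
  ρ[c/d](T) → 6
  (π[h](S) ⋈[h=c] ρ[c/d](T)) → 2
  ρ[y/u]((π[h](S) ⋈[h=c] ρ[c/d](T))) → 2
  ρ[b/h](ρ[y/u]((π[h](S) ⋈[h=c] ρ[c/d](T)))) → 2

== RESULT ==
b | y | g | c
3 | r | 1 | 3
3 | s | 4 | 3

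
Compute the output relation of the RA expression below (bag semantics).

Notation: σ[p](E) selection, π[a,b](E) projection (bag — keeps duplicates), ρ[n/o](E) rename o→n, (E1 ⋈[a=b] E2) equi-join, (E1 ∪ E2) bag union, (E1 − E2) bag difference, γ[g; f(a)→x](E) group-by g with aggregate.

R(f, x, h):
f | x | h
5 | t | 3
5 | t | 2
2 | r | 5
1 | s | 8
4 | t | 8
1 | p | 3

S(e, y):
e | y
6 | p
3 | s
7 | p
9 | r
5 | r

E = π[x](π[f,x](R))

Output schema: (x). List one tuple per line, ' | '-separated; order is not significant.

Subexpression sizes:
  R → 6
  π[f,x](R) → 6
  π[x](π[f,x](R)) → 6

== RESULT ==
x
p
r
s
t
t
t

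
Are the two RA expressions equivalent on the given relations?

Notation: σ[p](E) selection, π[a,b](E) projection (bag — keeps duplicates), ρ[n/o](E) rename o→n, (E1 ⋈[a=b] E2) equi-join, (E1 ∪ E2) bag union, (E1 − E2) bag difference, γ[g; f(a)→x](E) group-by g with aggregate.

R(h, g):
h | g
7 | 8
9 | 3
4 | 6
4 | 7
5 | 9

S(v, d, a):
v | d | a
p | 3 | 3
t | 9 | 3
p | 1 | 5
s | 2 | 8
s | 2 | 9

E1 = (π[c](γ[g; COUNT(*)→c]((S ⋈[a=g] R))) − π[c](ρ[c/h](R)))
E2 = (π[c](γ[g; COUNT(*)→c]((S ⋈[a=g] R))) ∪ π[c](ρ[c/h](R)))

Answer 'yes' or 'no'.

E1 row counts bottom-up:
  S → 5
  R → 5
  (S ⋈[a=g] R) → 4
  γ[g; COUNT(*)→c]((S ⋈[a=g] R)) → 3
  π[c](γ[g; COUNT(*)→c]((S ⋈[a=g] R))) → 3
  R → 5
  ρ[c/h](R) → 5
  π[c](ρ[c/h](R)) → 5
  (π[c](γ[g; COUNT(*)→c]((S ⋈[a=g] R))) − π[c](ρ[c/h](R))) → 3
E2 row counts bottom-up:
  S → 5
  R → 5
  (S ⋈[a=g] R) → 4
  γ[g; COUNT(*)→c]((S ⋈[a=g] R)) → 3
  π[c](γ[g; COUNT(*)→c]((S ⋈[a=g] R))) → 3
  R → 5
  ρ[c/h](R) → 5
  π[c](ρ[c/h](R)) → 5
  (π[c](γ[g; COUNT(*)→c]((S ⋈[a=g] R))) ∪ π[c](ρ[c/h](R))) → 8

E1 result:
c
1
1
2
E2 result:
c
1
1
2
4
4
5
7
9
Witness: (5,) appears 0× in E1 but 1× in E2.

no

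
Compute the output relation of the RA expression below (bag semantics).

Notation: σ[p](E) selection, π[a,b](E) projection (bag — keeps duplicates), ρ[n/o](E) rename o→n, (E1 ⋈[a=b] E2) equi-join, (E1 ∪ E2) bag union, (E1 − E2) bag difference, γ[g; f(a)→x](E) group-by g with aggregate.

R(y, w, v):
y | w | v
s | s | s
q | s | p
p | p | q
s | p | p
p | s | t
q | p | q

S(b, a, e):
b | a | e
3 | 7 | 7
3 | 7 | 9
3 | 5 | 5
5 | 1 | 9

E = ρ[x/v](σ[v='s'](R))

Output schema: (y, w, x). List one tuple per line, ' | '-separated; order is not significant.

Subexpression sizes:
  R → 6
  σ[v='s'](R) → 1
  ρ[x/v](σ[v='s'](R)) → 1

== RESULT ==
y | w | x
s | s | s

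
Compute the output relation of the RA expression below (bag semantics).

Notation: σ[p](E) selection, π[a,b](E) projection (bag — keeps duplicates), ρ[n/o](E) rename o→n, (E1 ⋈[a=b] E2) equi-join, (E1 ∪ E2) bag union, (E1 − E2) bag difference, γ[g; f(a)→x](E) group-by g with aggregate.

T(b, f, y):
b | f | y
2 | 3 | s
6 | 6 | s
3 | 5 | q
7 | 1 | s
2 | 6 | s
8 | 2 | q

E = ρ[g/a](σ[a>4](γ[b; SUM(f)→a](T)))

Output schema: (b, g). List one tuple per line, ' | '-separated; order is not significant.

Stepwise |·|:
  T → 6
  γ[b; SUM(f)→a](T) → 5
  σ[a>4](γ[b; SUM(f)→a](T)) → 3
  ρ[g/a](σ[a>4](γ[b; SUM(f)→a](T))) → 3

== RESULT ==
b | g
2 | 9
3 | 5
6 | 6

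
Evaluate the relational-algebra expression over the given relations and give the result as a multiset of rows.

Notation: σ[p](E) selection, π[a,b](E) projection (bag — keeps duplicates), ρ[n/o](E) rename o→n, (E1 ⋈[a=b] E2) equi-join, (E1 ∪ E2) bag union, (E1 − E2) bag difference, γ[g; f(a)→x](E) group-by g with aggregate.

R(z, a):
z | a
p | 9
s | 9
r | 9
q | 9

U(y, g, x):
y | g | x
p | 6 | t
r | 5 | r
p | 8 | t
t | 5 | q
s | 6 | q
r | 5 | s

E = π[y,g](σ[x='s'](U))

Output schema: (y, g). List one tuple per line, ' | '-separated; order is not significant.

Stepwise |·|:
  U → 6
  σ[x='s'](U) → 1
  π[y,g](σ[x='s'](U)) → 1

== RESULT ==
y | g
r | 5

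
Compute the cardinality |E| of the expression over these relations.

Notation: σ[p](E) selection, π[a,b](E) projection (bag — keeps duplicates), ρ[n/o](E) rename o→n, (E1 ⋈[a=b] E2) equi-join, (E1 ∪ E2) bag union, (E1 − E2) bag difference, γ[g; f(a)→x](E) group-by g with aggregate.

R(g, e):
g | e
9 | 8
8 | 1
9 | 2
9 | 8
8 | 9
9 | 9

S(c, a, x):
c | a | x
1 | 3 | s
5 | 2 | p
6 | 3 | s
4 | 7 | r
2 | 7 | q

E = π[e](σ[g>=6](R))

Subexpression sizes:
  R → 6
  σ[g>=6](R) → 6
  π[e](σ[g>=6](R)) → 6

|E| = 6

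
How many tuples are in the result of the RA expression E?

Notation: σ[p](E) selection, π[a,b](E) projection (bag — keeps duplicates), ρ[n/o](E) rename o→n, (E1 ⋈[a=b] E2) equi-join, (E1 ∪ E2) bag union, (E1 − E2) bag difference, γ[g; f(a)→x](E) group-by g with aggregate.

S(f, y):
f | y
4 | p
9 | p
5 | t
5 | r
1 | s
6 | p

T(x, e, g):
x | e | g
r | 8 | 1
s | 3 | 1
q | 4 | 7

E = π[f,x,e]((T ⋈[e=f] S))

Per-node cardinality:
  T → 3
  S → 6
  (T ⋈[e=f] S) → 1
  π[f,x,e]((T ⋈[e=f] S)) → 1

|E| = 1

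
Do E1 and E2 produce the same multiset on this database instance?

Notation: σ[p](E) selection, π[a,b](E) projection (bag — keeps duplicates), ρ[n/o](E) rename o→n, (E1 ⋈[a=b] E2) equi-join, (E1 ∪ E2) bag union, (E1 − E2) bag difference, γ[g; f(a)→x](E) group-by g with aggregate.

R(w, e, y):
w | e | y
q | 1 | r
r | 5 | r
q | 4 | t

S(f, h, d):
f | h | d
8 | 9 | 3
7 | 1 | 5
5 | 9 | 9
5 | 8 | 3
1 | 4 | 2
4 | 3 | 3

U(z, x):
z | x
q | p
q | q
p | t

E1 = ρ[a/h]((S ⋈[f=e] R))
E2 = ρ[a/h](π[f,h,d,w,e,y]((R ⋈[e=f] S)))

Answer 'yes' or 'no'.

E1 stepwise |·|:
  S → 6
  R → 3
  (S ⋈[f=e] R) → 4
  ρ[a/h]((S ⋈[f=e] R)) → 4
E2 stepwise |·|:
  R → 3
  S → 6
  (R ⋈[e=f] S) → 4
  π[f,h,d,w,e,y]((R ⋈[e=f] S)) → 4
  ρ[a/h](π[f,h,d,w,e,y]((R ⋈[e=f] S))) → 4

E1 and E2 produce the same multiset:
f | a | d | w | e | y
1 | 4 | 2 | q | 1 | r
4 | 3 | 3 | q | 4 | t
5 | 8 | 3 | r | 5 | r
5 | 9 | 9 | r | 5 | r

yes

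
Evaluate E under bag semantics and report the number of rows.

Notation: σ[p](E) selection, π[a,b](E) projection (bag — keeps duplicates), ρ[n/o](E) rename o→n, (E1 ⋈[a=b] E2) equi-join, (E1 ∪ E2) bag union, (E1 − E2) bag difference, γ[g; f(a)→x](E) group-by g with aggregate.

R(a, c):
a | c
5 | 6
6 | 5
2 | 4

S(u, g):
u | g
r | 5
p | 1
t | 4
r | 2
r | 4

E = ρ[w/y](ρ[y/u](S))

Row counts bottom-up:
  S → 5
  ρ[y/u](S) → 5
  ρ[w/y](ρ[y/u](S)) → 5

|E| = 5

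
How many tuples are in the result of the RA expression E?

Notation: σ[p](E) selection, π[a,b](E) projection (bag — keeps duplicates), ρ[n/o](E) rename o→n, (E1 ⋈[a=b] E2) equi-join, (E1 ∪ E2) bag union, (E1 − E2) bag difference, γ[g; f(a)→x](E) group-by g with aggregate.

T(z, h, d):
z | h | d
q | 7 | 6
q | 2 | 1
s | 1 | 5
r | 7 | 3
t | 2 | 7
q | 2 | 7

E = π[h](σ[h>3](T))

Subexpression sizes:
  T → 6
  σ[h>3](T) → 2
  π[h](σ[h>3](T)) → 2

|E| = 2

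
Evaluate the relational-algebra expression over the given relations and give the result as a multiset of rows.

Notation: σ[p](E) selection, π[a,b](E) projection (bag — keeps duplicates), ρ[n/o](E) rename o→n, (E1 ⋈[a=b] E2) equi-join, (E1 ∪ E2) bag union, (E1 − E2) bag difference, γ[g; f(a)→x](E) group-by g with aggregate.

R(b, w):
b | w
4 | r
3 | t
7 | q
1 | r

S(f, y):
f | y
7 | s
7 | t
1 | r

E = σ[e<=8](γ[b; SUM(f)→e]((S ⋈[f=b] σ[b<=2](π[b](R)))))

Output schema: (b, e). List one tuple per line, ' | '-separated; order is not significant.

Per-node cardinality:
  S → 3
  R → 4
  π[b](R) → 4
  σ[b<=2](π[b](R)) → 1
  (S ⋈[f=b] σ[b<=2](π[b](R))) → 1
  γ[b; SUM(f)→e]((S ⋈[f=b] σ[b<=2](π[b](R)))) → 1
  σ[e<=8](γ[b; SUM(f)→e]((S ⋈[f=b] σ[b<=2](π[b](R))))) → 1

== RESULT ==
b | e
1 | 1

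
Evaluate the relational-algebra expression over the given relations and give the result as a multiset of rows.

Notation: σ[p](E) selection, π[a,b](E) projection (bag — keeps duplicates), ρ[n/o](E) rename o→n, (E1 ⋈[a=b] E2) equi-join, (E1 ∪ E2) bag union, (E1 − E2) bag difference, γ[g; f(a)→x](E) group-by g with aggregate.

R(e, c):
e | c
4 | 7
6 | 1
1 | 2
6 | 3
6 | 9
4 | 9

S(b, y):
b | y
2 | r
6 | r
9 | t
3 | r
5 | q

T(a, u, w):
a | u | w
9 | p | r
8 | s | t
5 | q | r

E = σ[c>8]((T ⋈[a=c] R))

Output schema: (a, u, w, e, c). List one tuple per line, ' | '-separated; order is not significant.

Subexpression sizes:
  T → 3
  R → 6
  (T ⋈[a=c] R) → 2
  σ[c>8]((T ⋈[a=c] R)) → 2

== RESULT ==
a | u | w | e | c
9 | p | r | 4 | 9
9 | p | r | 6 | 9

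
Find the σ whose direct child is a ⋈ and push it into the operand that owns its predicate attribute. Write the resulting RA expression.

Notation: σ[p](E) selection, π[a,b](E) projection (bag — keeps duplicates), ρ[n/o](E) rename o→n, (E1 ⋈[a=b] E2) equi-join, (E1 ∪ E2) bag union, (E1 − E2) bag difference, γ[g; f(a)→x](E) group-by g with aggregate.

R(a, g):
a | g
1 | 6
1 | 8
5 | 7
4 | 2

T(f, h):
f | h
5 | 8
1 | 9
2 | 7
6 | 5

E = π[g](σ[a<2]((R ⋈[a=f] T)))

σ filters on a, owned by the left side.
E' = π[g]((σ[a<2](R) ⋈[a=f] T))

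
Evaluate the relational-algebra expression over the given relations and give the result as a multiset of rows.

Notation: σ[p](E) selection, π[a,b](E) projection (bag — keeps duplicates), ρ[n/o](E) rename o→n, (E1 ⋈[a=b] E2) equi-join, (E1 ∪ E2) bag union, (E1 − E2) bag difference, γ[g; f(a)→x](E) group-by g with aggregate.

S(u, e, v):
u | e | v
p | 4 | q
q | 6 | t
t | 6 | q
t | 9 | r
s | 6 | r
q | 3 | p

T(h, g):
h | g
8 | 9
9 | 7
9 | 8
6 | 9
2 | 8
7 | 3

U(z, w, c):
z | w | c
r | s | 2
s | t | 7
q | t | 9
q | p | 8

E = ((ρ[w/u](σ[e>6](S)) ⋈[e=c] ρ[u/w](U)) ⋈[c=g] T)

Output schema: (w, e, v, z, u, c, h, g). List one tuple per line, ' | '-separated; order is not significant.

Stepwise |·|:
  S → 6
  σ[e>6](S) → 1
  ρ[w/u](σ[e>6](S)) → 1
  U → 4
  ρ[u/w](U) → 4
  (ρ[w/u](σ[e>6](S)) ⋈[e=c] ρ[u/w](U)) → 1
  T → 6
  ((ρ[w/u](σ[e>6](S)) ⋈[e=c] ρ[u/w](U)) ⋈[c=g] T) → 2

== RESULT ==
w | e | v | z | u | c | h | g
t | 9 | r | q | t | 9 | 6 | 9
t | 9 | r | q | t | 9 | 8 | 9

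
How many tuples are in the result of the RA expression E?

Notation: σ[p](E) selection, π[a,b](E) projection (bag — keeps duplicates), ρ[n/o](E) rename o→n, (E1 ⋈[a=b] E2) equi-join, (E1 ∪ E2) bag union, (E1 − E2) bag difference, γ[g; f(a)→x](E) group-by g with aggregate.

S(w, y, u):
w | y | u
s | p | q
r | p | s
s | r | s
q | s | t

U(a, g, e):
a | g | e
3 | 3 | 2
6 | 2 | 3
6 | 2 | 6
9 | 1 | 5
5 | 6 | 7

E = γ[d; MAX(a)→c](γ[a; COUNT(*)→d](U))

Subexpression sizes:
  U → 5
  γ[a; COUNT(*)→d](U) → 4
  γ[d; MAX(a)→c](γ[a; COUNT(*)→d](U)) → 2

|E| = 2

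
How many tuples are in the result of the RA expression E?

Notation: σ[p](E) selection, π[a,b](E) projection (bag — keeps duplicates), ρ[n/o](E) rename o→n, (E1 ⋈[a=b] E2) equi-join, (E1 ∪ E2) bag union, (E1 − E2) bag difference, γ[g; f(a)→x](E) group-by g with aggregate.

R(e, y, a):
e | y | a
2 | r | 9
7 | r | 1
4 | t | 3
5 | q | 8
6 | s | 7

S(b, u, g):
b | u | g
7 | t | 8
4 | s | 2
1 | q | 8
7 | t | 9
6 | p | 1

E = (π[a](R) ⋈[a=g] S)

Stepwise |·|:
  R → 5
  π[a](R) → 5
  S → 5
  (π[a](R) ⋈[a=g] S) → 4

|E| = 4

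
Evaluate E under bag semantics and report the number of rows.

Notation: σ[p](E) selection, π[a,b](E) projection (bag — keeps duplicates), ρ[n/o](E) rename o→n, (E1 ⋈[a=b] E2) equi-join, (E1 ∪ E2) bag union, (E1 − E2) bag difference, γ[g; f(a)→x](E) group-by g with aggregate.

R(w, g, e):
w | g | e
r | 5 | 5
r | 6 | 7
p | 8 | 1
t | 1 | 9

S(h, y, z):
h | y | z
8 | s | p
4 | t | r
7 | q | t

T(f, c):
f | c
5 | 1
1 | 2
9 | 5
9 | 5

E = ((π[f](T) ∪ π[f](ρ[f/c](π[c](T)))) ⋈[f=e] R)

Subexpression sizes:
  T → 4
  π[f](T) → 4
  T → 4
  π[c](T) → 4
  ρ[f/c](π[c](T)) → 4
  π[f](ρ[f/c](π[c](T))) → 4
  (π[f](T) ∪ π[f](ρ[f/c](π[c](T)))) → 8
  R → 4
  ((π[f](T) ∪ π[f](ρ[f/c](π[c](T)))) ⋈[f=e] R) → 7

|E| = 7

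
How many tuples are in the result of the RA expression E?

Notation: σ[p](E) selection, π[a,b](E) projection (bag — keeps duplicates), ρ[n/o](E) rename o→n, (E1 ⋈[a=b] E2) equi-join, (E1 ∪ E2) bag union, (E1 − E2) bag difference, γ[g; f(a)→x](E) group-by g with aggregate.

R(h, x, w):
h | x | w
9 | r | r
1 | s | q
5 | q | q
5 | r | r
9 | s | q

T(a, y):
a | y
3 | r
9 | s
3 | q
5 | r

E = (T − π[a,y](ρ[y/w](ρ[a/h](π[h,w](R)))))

Row counts bottom-up:
  T → 4
  R → 5
  π[h,w](R) → 5
  ρ[a/h](π[h,w](R)) → 5
  ρ[y/w](ρ[a/h](π[h,w](R))) → 5
  π[a,y](ρ[y/w](ρ[a/h](π[h,w](R)))) → 5
  (T − π[a,y](ρ[y/w](ρ[a/h](π[h,w](R))))) → 3

|E| = 3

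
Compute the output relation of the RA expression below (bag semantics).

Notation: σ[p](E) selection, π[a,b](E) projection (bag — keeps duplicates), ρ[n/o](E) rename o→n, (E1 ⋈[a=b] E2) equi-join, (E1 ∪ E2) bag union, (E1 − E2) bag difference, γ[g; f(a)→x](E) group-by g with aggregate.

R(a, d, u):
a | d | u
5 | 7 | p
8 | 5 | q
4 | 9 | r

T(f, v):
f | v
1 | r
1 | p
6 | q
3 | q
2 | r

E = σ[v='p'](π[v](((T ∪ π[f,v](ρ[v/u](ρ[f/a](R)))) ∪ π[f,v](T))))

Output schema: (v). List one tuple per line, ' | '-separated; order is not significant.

Per-node cardinality:
  T → 5
  R → 3
  ρ[f/a](R) → 3
  ρ[v/u](ρ[f/a](R)) → 3
  π[f,v](ρ[v/u](ρ[f/a](R))) → 3
  (T ∪ π[f,v](ρ[v/u](ρ[f/a](R)))) → 8
  T → 5
  π[f,v](T) → 5
  ((T ∪ π[f,v](ρ[v/u](ρ[f/a](R)))) ∪ π[f,v](T)) → 13
  π[v](((T ∪ π[f,v](ρ[v/u](ρ[f/a](R)))) ∪ π[f,v](T))) → 13
  σ[v='p'](π[v](((T ∪ π[f,v](ρ[v/u](ρ[f/a](R)))) ∪ π[f,v](T)))) → 3

== RESULT ==
v
p
p
p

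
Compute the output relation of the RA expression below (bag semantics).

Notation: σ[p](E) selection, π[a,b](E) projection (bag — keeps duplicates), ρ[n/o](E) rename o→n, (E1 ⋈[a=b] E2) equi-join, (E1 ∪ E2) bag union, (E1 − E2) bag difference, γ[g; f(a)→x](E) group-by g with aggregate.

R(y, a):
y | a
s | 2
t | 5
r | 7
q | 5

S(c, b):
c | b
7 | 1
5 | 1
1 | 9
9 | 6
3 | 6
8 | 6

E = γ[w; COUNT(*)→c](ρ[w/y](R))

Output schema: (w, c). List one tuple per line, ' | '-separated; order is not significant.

Per-node cardinality:
  R → 4
  ρ[w/y](R) → 4
  γ[w; COUNT(*)→c](ρ[w/y](R)) → 4

== RESULT ==
w | c
q | 1
r | 1
s | 1
t | 1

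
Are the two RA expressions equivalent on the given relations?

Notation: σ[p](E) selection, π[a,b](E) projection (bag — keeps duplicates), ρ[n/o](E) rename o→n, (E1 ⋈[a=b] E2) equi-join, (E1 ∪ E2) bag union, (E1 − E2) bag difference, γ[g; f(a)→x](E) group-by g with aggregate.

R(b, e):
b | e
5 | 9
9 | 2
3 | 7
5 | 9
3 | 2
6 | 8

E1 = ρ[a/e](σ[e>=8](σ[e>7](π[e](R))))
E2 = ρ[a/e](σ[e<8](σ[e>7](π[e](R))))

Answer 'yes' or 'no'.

E1 per-node cardinality:
  R → 6
  π[e](R) → 6
  σ[e>7](π[e](R)) → 3
  σ[e>=8](σ[e>7](π[e](R))) → 3
  ρ[a/e](σ[e>=8](σ[e>7](π[e](R)))) → 3
E2 per-node cardinality:
  R → 6
  π[e](R) → 6
  σ[e>7](π[e](R)) → 3
  σ[e<8](σ[e>7](π[e](R))) → 0
  ρ[a/e](σ[e<8](σ[e>7](π[e](R)))) → 0

E1 result:
a
8
9
9
E2 result:
a
(0 rows)
Witness: (8,) appears 1× in E1 but 0× in E2.

no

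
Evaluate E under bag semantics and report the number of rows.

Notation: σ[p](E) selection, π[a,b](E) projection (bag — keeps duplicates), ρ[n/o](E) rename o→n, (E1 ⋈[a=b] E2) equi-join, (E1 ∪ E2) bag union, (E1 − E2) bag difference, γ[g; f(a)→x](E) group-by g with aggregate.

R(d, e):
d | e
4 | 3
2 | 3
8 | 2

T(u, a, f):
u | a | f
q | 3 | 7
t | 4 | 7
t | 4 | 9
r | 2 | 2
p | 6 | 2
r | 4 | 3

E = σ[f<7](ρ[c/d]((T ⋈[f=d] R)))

Subexpression sizes:
  T → 6
  R → 3
  (T ⋈[f=d] R) → 2
  ρ[c/d]((T ⋈[f=d] R)) → 2
  σ[f<7](ρ[c/d]((T ⋈[f=d] R))) → 2

|E| = 2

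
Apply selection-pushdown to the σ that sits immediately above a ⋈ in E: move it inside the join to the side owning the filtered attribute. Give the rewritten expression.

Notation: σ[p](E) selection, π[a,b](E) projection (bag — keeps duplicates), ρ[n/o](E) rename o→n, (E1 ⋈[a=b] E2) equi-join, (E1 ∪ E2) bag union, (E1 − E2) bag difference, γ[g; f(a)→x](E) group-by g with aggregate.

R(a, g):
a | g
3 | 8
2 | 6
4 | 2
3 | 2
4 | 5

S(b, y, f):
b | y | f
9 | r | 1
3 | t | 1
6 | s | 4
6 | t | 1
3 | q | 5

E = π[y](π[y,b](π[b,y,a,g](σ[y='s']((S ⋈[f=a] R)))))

σ filters on y, owned by the left side.
E' = π[y](π[y,b](π[b,y,a,g]((σ[y='s'](S) ⋈[f=a] R))))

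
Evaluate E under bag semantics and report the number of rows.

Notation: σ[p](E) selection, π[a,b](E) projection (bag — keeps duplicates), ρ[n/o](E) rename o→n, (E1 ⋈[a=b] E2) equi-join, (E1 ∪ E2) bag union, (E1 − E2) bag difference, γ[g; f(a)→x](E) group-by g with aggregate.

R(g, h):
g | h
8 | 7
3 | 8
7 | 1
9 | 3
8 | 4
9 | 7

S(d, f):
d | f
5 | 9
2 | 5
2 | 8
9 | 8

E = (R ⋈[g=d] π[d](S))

Row counts bottom-up:
  R → 6
  S → 4
  π[d](S) → 4
  (R ⋈[g=d] π[d](S)) → 2

|E| = 2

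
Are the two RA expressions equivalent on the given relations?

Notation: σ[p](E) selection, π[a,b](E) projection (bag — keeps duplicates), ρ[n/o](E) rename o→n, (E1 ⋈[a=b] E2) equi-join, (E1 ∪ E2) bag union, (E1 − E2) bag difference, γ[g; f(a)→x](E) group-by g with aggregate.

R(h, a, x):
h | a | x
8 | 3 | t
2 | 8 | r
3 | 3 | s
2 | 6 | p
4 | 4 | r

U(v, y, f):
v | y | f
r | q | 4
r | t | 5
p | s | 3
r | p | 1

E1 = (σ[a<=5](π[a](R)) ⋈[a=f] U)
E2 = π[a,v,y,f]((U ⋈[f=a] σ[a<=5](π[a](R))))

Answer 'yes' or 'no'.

E1 per-node cardinality:
  R → 5
  π[a](R) → 5
  σ[a<=5](π[a](R)) → 3
  U → 4
  (σ[a<=5](π[a](R)) ⋈[a=f] U) → 3
E2 per-node cardinality:
  U → 4
  R → 5
  π[a](R) → 5
  σ[a<=5](π[a](R)) → 3
  (U ⋈[f=a] σ[a<=5](π[a](R))) → 3
  π[a,v,y,f]((U ⋈[f=a] σ[a<=5](π[a](R)))) → 3

E1 and E2 produce the same multiset:
a | v | y | f
3 | p | s | 3
3 | p | s | 3
4 | r | q | 4

yes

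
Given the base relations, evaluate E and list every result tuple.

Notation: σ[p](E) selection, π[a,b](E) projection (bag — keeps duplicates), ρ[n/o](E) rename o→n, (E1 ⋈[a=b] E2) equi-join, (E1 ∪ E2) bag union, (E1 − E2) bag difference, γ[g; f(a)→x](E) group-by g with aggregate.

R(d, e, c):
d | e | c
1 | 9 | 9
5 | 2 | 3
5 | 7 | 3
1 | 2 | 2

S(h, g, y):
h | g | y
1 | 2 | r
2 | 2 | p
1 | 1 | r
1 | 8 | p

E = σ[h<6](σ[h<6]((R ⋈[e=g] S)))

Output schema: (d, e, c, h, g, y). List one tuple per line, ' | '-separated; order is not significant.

Subexpression sizes:
  R → 4
  S → 4
  (R ⋈[e=g] S) → 4
  σ[h<6]((R ⋈[e=g] S)) → 4
  σ[h<6](σ[h<6]((R ⋈[e=g] S))) → 4

== RESULT ==
d | e | c | h | g | y
1 | 2 | 2 | 1 | 2 | r
1 | 2 | 2 | 2 | 2 | p
5 | 2 | 3 | 1 | 2 | r
5 | 2 | 3 | 2 | 2 | p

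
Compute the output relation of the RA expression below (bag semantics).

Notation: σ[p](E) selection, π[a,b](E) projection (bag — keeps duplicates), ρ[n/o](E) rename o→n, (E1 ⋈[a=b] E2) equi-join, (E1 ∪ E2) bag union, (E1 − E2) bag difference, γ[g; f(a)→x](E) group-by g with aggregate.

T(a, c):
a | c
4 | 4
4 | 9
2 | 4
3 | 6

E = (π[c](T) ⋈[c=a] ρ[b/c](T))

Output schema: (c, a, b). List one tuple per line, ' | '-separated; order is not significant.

Row counts bottom-up:
  T → 4
  π[c](T) → 4
  T → 4
  ρ[b/c](T) → 4
  (π[c](T) ⋈[c=a] ρ[b/c](T)) → 4

== RESULT ==
c | a | b
4 | 4 | 4
4 | 4 | 4
4 | 4 | 9
4 | 4 | 9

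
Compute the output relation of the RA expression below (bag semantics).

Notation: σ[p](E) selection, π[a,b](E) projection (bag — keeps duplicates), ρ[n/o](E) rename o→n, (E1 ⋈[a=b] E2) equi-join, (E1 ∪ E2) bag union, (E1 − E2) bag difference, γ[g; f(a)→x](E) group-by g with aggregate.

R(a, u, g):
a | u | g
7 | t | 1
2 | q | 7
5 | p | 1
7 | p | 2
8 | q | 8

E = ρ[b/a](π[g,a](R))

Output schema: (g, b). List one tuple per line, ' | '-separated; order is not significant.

Per-node cardinality:
  R → 5
  π[g,a](R) → 5
  ρ[b/a](π[g,a](R)) → 5

== RESULT ==
g | b
1 | 5
1 | 7
2 | 7
7 | 2
8 | 8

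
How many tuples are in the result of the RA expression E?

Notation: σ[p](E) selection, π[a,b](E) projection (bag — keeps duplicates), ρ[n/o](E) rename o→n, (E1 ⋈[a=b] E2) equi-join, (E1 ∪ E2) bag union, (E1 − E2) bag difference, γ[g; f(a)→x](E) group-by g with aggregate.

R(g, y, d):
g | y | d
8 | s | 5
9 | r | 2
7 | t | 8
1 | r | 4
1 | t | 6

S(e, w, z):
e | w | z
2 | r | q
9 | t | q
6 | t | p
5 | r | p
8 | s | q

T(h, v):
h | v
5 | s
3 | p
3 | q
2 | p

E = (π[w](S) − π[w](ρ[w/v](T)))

Subexpression sizes:
  S → 5
  π[w](S) → 5
  T → 4
  ρ[w/v](T) → 4
  π[w](ρ[w/v](T)) → 4
  (π[w](S) − π[w](ρ[w/v](T))) → 4

|E| = 4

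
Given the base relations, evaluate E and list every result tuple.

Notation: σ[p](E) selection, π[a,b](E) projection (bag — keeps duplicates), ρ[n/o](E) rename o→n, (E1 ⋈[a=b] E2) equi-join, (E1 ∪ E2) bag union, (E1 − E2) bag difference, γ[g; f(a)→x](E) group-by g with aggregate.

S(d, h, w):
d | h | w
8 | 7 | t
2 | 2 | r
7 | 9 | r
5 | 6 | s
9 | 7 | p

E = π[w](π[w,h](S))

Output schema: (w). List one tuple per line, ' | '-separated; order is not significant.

Stepwise |·|:
  S → 5
  π[w,h](S) → 5
  π[w](π[w,h](S)) → 5

== RESULT ==
w
p
r
r
s
t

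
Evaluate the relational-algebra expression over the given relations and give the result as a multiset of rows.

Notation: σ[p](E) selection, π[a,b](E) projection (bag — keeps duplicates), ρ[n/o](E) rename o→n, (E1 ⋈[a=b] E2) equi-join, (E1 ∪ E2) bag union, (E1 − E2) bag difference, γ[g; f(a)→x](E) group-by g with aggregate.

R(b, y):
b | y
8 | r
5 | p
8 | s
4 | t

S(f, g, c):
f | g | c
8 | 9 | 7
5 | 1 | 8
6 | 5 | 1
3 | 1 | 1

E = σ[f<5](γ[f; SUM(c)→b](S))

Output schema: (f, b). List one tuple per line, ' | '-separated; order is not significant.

Row counts bottom-up:
  S → 4
  γ[f; SUM(c)→b](S) → 4
  σ[f<5](γ[f; SUM(c)→b](S)) → 1

== RESULT ==
f | b
3 | 1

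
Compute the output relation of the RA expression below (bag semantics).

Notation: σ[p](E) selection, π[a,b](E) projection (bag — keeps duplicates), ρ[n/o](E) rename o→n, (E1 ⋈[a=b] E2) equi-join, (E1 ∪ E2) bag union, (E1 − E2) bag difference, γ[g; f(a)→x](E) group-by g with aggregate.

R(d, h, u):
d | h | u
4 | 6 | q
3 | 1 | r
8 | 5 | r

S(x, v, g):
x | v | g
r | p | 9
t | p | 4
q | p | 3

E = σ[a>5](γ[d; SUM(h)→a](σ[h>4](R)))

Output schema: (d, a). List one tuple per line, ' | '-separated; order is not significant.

Per-node cardinality:
  R → 3
  σ[h>4](R) → 2
  γ[d; SUM(h)→a](σ[h>4](R)) → 2
  σ[a>5](γ[d; SUM(h)→a](σ[h>4](R))) → 1

== RESULT ==
d | a
4 | 6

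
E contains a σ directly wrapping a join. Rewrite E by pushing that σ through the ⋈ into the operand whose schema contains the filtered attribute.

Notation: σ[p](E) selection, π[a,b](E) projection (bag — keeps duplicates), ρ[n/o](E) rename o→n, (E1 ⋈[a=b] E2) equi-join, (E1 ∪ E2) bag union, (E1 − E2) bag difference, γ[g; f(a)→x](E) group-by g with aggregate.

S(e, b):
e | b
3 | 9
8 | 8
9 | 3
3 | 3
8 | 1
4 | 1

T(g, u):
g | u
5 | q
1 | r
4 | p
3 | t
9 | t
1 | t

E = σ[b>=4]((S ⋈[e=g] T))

σ filters on b, owned by the left side.
E' = (σ[b>=4](S) ⋈[e=g] T)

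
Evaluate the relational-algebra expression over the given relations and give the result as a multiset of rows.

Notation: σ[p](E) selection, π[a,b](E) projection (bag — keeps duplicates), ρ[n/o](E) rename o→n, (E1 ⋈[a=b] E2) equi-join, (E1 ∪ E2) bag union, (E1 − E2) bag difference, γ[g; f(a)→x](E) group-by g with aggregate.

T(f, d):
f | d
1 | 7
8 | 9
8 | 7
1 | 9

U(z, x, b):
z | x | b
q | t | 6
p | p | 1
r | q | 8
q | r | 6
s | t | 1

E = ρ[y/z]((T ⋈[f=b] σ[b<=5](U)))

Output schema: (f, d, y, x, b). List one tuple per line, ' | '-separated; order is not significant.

Stepwise |·|:
  T → 4
  U → 5
  σ[b<=5](U) → 2
  (T ⋈[f=b] σ[b<=5](U)) → 4
  ρ[y/z]((T ⋈[f=b] σ[b<=5](U))) → 4

== RESULT ==
f | d | y | x | b
1 | 7 | p | p | 1
1 | 7 | s | t | 1
1 | 9 | p | p | 1
1 | 9 | s | t | 1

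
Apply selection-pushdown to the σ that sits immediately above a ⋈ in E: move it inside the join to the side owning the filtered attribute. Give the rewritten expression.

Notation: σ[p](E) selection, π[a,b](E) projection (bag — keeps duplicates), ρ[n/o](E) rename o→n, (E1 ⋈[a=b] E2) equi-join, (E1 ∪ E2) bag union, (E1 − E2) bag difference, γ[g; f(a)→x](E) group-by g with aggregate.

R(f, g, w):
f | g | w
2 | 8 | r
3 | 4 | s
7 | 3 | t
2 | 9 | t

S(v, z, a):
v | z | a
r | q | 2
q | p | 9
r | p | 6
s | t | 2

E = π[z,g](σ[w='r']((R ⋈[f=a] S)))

σ filters on w, owned by the left side.
E' = π[z,g]((σ[w='r'](R) ⋈[f=a] S))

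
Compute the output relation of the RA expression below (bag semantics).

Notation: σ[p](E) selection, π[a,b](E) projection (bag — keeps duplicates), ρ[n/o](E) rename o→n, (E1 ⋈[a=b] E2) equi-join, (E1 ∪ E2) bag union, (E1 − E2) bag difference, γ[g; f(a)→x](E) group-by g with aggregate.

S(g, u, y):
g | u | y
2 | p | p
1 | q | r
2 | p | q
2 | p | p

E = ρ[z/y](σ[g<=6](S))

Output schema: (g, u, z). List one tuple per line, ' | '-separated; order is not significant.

Per-node cardinality:
  S → 4
  σ[g<=6](S) → 4
  ρ[z/y](σ[g<=6](S)) → 4

== RESULT ==
g | u | z
1 | q | r
2 | p | p
2 | p | p
2 | p | q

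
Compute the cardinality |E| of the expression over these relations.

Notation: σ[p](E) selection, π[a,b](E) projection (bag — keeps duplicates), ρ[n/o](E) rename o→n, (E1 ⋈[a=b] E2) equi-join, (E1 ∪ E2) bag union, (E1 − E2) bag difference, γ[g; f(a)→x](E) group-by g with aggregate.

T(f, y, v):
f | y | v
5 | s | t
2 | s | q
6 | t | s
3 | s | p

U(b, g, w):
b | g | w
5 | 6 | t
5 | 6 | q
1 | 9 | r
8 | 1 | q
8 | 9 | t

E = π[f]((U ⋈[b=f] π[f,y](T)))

Row counts bottom-up:
  U → 5
  T → 4
  π[f,y](T) → 4
  (U ⋈[b=f] π[f,y](T)) → 2
  π[f]((U ⋈[b=f] π[f,y](T))) → 2

|E| = 2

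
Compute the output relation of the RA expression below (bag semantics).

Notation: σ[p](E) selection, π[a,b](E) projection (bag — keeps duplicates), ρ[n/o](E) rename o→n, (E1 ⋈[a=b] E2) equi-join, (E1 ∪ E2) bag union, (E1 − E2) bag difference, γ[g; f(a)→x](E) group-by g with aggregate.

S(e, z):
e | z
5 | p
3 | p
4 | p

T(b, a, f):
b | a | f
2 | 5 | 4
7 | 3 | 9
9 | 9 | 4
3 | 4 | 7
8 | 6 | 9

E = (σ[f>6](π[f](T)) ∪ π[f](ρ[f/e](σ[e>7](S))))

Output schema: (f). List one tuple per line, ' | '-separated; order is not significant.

Per-node cardinality:
  T → 5
  π[f](T) → 5
  σ[f>6](π[f](T)) → 3
  S → 3
  σ[e>7](S) → 0
  ρ[f/e](σ[e>7](S)) → 0
  π[f](ρ[f/e](σ[e>7](S))) → 0
  (σ[f>6](π[f](T)) ∪ π[f](ρ[f/e](σ[e>7](S)))) → 3

== RESULT ==
f
7
9
9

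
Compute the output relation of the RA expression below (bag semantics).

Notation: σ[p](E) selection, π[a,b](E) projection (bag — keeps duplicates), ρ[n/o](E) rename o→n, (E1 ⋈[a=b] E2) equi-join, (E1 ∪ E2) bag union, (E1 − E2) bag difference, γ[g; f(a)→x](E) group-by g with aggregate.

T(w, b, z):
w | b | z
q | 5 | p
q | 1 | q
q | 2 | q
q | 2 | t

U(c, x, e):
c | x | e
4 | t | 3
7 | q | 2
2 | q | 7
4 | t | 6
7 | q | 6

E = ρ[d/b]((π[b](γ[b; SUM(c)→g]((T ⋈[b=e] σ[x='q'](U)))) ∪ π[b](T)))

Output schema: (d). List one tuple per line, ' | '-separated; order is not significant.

Stepwise |·|:
  T → 4
  U → 5
  σ[x='q'](U) → 3
  (T ⋈[b=e] σ[x='q'](U)) → 2
  γ[b; SUM(c)→g]((T ⋈[b=e] σ[x='q'](U))) → 1
  π[b](γ[b; SUM(c)→g]((T ⋈[b=e] σ[x='q'](U)))) → 1
  T → 4
  π[b](T) → 4
  (π[b](γ[b; SUM(c)→g]((T ⋈[b=e] σ[x='q'](U)))) ∪ π[b](T)) → 5
  ρ[d/b]((π[b](γ[b; SUM(c)→g]((T ⋈[b=e] σ[x='q'](U)))) ∪ π[b](T))) → 5

== RESULT ==
d
1
2
2
2
5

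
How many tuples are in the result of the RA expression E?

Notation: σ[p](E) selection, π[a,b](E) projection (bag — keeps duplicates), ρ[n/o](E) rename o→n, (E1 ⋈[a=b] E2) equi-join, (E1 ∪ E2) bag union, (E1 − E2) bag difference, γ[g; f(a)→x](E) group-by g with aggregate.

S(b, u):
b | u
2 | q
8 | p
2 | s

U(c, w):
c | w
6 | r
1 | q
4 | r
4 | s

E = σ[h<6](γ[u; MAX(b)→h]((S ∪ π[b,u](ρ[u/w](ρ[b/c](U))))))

Stepwise |·|:
  S → 3
  U → 4
  ρ[b/c](U) → 4
  ρ[u/w](ρ[b/c](U)) → 4
  π[b,u](ρ[u/w](ρ[b/c](U))) → 4
  (S ∪ π[b,u](ρ[u/w](ρ[b/c](U)))) → 7
  γ[u; MAX(b)→h]((S ∪ π[b,u](ρ[u/w](ρ[b/c](U))))) → 4
  σ[h<6](γ[u; MAX(b)→h]((S ∪ π[b,u](ρ[u/w](ρ[b/c](U)))))) → 2

|E| = 2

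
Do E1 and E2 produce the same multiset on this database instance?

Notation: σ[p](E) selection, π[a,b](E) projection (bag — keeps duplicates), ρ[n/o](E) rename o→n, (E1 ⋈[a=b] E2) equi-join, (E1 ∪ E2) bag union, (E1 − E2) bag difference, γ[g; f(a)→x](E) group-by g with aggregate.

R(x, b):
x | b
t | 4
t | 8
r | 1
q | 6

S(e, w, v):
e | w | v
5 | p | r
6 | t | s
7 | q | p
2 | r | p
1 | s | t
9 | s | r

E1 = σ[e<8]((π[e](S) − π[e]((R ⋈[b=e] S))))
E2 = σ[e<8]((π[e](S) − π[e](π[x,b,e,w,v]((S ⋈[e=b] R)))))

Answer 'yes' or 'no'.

E1 subexpression sizes:
  S → 6
  π[e](S) → 6
  R → 4
  S → 6
  (R ⋈[b=e] S) → 2
  π[e]((R ⋈[b=e] S)) → 2
  (π[e](S) − π[e]((R ⋈[b=e] S))) → 4
  σ[e<8]((π[e](S) − π[e]((R ⋈[b=e] S)))) → 3
E2 subexpression sizes:
  S → 6
  π[e](S) → 6
  S → 6
  R → 4
  (S ⋈[e=b] R) → 2
  π[x,b,e,w,v]((S ⋈[e=b] R)) → 2
  π[e](π[x,b,e,w,v]((S ⋈[e=b] R))) → 2
  (π[e](S) − π[e](π[x,b,e,w,v]((S ⋈[e=b] R)))) → 4
  σ[e<8]((π[e](S) − π[e](π[x,b,e,w,v]((S ⋈[e=b] R))))) → 3

E1 and E2 produce the same multiset:
e
2
5
7

yes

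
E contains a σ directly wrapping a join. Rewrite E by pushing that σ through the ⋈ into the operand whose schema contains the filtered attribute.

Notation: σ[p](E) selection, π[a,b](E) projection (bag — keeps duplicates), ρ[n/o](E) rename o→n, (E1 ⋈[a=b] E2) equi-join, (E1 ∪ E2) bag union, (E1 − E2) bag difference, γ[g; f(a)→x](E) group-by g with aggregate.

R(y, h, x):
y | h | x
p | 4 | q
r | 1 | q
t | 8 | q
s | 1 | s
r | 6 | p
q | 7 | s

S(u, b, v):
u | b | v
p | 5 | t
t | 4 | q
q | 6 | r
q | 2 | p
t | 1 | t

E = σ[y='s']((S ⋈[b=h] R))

σ filters on y, owned by the right side.
E' = (S ⋈[b=h] σ[y='s'](R))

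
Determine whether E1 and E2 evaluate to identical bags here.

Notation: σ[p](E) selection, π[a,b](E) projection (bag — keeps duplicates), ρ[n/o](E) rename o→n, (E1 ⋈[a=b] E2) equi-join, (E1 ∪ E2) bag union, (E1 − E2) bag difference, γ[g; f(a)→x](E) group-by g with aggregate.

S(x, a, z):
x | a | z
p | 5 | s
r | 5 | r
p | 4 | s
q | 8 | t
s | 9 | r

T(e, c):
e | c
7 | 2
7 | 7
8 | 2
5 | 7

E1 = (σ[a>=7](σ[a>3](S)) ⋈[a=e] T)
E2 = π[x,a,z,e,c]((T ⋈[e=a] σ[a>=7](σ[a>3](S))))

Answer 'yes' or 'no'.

E1 row counts bottom-up:
  S → 5
  σ[a>3](S) → 5
  σ[a>=7](σ[a>3](S)) → 2
  T → 4
  (σ[a>=7](σ[a>3](S)) ⋈[a=e] T) → 1
E2 row counts bottom-up:
  T → 4
  S → 5
  σ[a>3](S) → 5
  σ[a>=7](σ[a>3](S)) → 2
  (T ⋈[e=a] σ[a>=7](σ[a>3](S))) → 1
  π[x,a,z,e,c]((T ⋈[e=a] σ[a>=7](σ[a>3](S)))) → 1

E1 and E2 produce the same multiset:
x | a | z | e | c
q | 8 | t | 8 | 2

yes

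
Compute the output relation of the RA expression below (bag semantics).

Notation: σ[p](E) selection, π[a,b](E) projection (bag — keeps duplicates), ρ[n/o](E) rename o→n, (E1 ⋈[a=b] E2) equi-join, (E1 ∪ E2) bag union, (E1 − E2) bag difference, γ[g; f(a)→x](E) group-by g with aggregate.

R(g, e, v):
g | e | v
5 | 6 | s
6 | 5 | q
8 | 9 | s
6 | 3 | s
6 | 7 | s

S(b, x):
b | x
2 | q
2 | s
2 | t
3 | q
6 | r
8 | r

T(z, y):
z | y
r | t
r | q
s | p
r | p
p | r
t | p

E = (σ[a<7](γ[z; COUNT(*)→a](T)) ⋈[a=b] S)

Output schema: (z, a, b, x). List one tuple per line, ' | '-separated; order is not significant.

Stepwise |·|:
  T → 6
  γ[z; COUNT(*)→a](T) → 4
  σ[a<7](γ[z; COUNT(*)→a](T)) → 4
  S → 6
  (σ[a<7](γ[z; COUNT(*)→a](T)) ⋈[a=b] S) → 1

== RESULT ==
z | a | b | x
r | 3 | 3 | q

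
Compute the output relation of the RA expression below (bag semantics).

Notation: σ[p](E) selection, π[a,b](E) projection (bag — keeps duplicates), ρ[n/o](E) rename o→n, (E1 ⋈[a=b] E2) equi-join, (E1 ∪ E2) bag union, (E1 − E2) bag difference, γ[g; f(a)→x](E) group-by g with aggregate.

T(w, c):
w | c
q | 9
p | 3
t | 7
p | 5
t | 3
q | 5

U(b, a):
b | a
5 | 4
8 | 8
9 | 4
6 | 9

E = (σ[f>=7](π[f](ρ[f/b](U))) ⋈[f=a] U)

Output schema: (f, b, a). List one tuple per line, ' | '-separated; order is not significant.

Row counts bottom-up:
  U → 4
  ρ[f/b](U) → 4
  π[f](ρ[f/b](U)) → 4
  σ[f>=7](π[f](ρ[f/b](U))) → 2
  U → 4
  (σ[f>=7](π[f](ρ[f/b](U))) ⋈[f=a] U) → 2

== RESULT ==
f | b | a
8 | 8 | 8
9 | 6 | 9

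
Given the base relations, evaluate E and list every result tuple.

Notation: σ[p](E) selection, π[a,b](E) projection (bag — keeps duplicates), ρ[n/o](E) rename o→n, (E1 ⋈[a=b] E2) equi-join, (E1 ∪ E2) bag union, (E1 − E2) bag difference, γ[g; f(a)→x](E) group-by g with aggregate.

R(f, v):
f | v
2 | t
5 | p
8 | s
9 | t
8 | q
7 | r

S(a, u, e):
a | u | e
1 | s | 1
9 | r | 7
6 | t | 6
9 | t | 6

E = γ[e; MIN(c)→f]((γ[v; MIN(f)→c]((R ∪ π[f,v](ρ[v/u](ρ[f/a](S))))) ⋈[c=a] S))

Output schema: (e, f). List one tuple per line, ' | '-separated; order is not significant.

Per-node cardinality:
  R → 6
  S → 4
  ρ[f/a](S) → 4
  ρ[v/u](ρ[f/a](S)) → 4
  π[f,v](ρ[v/u](ρ[f/a](S))) → 4
  (R ∪ π[f,v](ρ[v/u](ρ[f/a](S)))) → 10
  γ[v; MIN(f)→c]((R ∪ π[f,v](ρ[v/u](ρ[f/a](S))))) → 5
  S → 4
  (γ[v; MIN(f)→c]((R ∪ π[f,v](ρ[v/u](ρ[f/a](S))))) ⋈[c=a] S) → 1
  γ[e; MIN(c)→f]((γ[v; MIN(f)→c]((R ∪ π[f,v](ρ[v/u](ρ[f/a](S))))) ⋈[c=a] S)) → 1

== RESULT ==
e | f
1 | 1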